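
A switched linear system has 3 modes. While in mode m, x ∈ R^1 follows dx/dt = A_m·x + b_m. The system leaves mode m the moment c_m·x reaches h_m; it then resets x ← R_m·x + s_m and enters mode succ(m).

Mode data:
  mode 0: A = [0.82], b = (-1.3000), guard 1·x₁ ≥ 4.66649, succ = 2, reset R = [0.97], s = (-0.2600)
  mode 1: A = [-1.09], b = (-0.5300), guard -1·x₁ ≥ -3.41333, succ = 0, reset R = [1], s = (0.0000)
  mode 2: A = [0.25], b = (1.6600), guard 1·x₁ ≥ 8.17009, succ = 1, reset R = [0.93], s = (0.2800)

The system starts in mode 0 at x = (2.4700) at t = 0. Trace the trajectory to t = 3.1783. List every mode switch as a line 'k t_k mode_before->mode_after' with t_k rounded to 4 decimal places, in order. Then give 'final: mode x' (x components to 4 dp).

1 1.5218 0->2
2 2.7456 2->1
final: 1 4.7330

Mode 0: guard c·x = 4.6665 hit at Δt = 1.5218 (t = 1.5218), x⁻ = (4.6665) → reset → x⁺ = (4.2665), jump to mode 2
Mode 2: guard c·x = 8.1701 hit at Δt = 1.2238 (t = 2.7456), x⁻ = (8.1701) → reset → x⁺ = (7.8782), jump to mode 1
Mode 1: flow for 0.4327 to horizon, guard not reached → x = (4.7330)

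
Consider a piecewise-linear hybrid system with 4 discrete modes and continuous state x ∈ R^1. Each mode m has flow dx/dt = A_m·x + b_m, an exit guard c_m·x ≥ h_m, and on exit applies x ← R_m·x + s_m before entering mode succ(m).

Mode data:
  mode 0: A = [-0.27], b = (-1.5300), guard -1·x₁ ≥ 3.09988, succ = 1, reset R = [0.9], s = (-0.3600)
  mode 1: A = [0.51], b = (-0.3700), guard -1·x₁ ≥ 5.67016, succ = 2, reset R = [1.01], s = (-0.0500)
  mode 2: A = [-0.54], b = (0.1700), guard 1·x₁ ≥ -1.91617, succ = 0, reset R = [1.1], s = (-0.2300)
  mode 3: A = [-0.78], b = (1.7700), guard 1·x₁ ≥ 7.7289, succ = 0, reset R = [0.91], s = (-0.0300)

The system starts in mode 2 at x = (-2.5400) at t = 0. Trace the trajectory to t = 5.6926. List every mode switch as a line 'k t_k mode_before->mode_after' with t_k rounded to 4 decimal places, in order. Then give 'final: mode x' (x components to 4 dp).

1 0.4566 2->0
2 1.4195 0->1
3 2.4018 1->2
4 4.2619 2->0
5 5.2248 0->1
final: 1 -4.1940

Mode 2: guard c·x = -1.9162 hit at Δt = 0.4566 (t = 0.4566), x⁻ = (-1.9162) → reset → x⁺ = (-2.3378), jump to mode 0
Mode 0: guard c·x = 3.0999 hit at Δt = 0.9629 (t = 1.4195), x⁻ = (-3.0999) → reset → x⁺ = (-3.1499), jump to mode 1
Mode 1: guard c·x = 5.6702 hit at Δt = 0.9823 (t = 2.4018), x⁻ = (-5.6702) → reset → x⁺ = (-5.7769), jump to mode 2
Mode 2: guard c·x = -1.9162 hit at Δt = 1.8601 (t = 4.2619), x⁻ = (-1.9162) → reset → x⁺ = (-2.3378), jump to mode 0
Mode 0: guard c·x = 3.0999 hit at Δt = 0.9629 (t = 5.2248), x⁻ = (-3.0999) → reset → x⁺ = (-3.1499), jump to mode 1
Mode 1: flow for 0.4678 to horizon, guard not reached → x = (-4.1940)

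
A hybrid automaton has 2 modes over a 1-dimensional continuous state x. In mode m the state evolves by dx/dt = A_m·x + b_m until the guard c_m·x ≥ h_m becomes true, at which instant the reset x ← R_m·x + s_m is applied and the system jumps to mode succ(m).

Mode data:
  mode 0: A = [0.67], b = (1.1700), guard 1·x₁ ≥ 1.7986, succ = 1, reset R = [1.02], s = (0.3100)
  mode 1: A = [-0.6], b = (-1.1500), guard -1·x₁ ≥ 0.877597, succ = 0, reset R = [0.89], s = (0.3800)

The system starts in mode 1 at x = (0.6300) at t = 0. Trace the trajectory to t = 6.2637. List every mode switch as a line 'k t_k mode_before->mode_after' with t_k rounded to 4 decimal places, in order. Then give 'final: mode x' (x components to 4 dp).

Mode 1: guard c·x = 0.8776 hit at Δt = 1.4941 (t = 1.4941), x⁻ = (-0.8776) → reset → x⁺ = (-0.4011), jump to mode 0
Mode 0: guard c·x = 1.7986 hit at Δt = 1.4462 (t = 2.9403), x⁻ = (1.7986) → reset → x⁺ = (2.1446), jump to mode 1
Mode 1: guard c·x = 0.8776 hit at Δt = 2.2719 (t = 5.2122), x⁻ = (-0.8776) → reset → x⁺ = (-0.4011), jump to mode 0
Mode 0: flow for 1.0515 to horizon, guard not reached → x = (0.9748)

1 1.4941 1->0
2 2.9403 0->1
3 5.2122 1->0
final: 0 0.9748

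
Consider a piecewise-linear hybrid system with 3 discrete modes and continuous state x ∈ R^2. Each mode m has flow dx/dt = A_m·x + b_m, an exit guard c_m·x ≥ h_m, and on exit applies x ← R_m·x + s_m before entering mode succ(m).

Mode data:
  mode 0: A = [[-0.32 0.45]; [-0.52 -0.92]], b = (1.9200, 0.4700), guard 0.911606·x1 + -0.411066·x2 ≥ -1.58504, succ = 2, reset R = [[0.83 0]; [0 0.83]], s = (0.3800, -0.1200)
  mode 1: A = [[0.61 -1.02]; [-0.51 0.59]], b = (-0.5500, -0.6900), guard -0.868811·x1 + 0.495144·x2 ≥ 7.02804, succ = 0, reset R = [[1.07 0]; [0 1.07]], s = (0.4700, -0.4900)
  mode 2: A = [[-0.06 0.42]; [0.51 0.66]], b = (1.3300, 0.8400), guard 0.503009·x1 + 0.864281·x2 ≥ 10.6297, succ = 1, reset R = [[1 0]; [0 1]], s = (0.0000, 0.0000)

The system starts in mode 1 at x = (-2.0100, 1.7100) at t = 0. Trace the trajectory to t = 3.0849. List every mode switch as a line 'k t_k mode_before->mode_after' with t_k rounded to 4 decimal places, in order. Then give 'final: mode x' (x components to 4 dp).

Mode 1: guard c·x = 7.0280 hit at Δt = 0.7380 (t = 0.7380), x⁻ = (-5.9827, 3.6962) → reset → x⁺ = (-5.9315, 3.4650), jump to mode 0
Mode 0: guard c·x = -1.5850 hit at Δt = 1.2289 (t = 1.9669), x⁻ = (-0.6339, 2.4501) → reset → x⁺ = (-0.1462, 1.9136), jump to mode 2
Mode 2: flow for 1.1180 to horizon, guard not reached → x = (2.9914, 6.3052)

1 0.7380 1->0
2 1.9669 0->2
final: 2 2.9914 6.3052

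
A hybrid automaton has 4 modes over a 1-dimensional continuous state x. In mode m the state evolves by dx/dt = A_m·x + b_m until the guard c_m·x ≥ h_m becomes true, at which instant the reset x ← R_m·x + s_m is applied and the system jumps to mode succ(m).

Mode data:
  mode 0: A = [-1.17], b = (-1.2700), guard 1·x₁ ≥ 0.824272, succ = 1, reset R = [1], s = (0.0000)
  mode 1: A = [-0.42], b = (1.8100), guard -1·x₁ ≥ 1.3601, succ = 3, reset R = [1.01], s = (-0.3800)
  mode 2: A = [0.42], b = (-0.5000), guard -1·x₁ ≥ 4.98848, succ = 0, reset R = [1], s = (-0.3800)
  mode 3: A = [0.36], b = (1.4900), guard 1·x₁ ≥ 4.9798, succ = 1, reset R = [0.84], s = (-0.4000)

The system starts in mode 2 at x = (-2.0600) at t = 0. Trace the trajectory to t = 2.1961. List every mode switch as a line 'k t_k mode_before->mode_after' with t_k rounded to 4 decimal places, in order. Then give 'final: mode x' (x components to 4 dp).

1 1.5294 2->0
final: 0 -3.0488

Mode 2: guard c·x = 4.9885 hit at Δt = 1.5294 (t = 1.5294), x⁻ = (-4.9885) → reset → x⁺ = (-5.3685), jump to mode 0
Mode 0: flow for 0.6667 to horizon, guard not reached → x = (-3.0488)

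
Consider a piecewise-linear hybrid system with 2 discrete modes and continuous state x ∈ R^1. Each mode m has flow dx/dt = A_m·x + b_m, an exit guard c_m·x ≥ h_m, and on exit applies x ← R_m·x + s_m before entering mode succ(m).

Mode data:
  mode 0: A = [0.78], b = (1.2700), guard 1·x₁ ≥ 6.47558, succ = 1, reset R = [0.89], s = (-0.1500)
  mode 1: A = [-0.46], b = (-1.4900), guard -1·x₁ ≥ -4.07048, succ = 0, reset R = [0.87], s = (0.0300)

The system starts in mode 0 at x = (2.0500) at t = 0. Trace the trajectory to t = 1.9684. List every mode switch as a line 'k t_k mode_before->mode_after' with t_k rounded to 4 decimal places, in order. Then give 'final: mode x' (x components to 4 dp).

Mode 0: guard c·x = 6.4756 hit at Δt = 1.0127 (t = 1.0127), x⁻ = (6.4756) → reset → x⁺ = (5.6133), jump to mode 1
Mode 1: guard c·x = -4.0705 hit at Δt = 0.4163 (t = 1.4290), x⁻ = (4.0705) → reset → x⁺ = (3.5713), jump to mode 0
Mode 0: flow for 0.5394 to horizon, guard not reached → x = (6.2911)

1 1.0127 0->1
2 1.4290 1->0
final: 0 6.2911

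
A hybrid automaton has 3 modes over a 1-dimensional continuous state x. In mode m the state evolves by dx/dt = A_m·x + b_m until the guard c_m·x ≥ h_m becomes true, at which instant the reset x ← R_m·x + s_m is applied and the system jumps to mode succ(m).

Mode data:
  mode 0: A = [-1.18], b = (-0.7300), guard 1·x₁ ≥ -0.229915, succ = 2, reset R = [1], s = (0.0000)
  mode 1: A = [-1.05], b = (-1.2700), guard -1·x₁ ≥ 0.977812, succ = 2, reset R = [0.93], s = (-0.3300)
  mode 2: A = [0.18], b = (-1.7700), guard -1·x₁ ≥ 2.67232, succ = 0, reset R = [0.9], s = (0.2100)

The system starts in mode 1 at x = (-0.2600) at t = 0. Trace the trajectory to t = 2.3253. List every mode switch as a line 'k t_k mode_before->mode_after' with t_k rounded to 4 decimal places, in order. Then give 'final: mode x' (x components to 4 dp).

1 1.3433 1->2
2 2.0194 2->0
final: 0 -1.7174

Mode 1: guard c·x = 0.9778 hit at Δt = 1.3433 (t = 1.3433), x⁻ = (-0.9778) → reset → x⁺ = (-1.2394), jump to mode 2
Mode 2: guard c·x = 2.6723 hit at Δt = 0.6761 (t = 2.0194), x⁻ = (-2.6723) → reset → x⁺ = (-2.1951), jump to mode 0
Mode 0: flow for 0.3059 to horizon, guard not reached → x = (-1.7174)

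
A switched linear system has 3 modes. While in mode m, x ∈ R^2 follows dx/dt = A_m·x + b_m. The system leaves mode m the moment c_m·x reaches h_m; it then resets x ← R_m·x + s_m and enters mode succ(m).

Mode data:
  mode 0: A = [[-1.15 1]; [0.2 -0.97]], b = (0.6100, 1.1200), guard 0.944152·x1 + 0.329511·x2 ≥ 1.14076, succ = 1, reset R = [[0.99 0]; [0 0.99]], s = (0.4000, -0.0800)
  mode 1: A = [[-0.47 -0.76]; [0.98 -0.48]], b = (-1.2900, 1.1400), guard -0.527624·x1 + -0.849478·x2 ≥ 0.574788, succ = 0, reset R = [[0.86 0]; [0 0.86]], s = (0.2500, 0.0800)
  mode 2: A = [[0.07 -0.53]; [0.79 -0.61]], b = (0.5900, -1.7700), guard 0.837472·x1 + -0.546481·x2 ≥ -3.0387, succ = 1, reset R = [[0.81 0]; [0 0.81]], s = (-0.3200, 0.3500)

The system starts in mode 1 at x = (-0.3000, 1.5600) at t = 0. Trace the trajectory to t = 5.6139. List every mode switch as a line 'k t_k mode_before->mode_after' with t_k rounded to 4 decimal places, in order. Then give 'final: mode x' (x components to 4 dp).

Mode 1: guard c·x = 0.5748 hit at Δt = 1.1553 (t = 1.1553), x⁻ = (-2.1287, 0.6455) → reset → x⁺ = (-1.5807, 0.6352), jump to mode 0
Mode 0: guard c·x = 1.1408 hit at Δt = 1.5503 (t = 2.7056), x⁻ = (0.8353, 1.0686) → reset → x⁺ = (1.2270, 0.9779), jump to mode 1
Mode 1: guard c·x = 0.5748 hit at Δt = 1.7593 (t = 4.4649), x⁻ = (-2.1203, 0.6403) → reset → x⁺ = (-1.5735, 0.6307), jump to mode 0
Mode 0: flow for 1.1490 to horizon, guard not reached → x = (0.4946, 0.9592)

1 1.1553 1->0
2 2.7056 0->1
3 4.4649 1->0
final: 0 0.4946 0.9592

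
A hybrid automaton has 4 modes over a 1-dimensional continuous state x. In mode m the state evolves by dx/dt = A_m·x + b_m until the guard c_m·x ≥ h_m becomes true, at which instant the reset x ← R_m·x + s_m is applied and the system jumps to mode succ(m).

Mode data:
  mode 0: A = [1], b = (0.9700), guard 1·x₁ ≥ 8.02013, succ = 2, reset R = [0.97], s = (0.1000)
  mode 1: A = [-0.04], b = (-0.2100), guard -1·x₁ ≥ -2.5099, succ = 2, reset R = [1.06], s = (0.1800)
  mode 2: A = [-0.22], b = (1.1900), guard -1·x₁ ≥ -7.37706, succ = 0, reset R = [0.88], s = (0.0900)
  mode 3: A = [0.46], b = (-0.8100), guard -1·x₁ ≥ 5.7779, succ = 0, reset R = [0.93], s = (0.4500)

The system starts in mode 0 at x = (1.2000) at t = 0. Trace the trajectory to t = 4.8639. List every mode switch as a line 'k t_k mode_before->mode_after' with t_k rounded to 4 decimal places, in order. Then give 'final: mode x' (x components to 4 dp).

Mode 0: guard c·x = 8.0201 hit at Δt = 1.4214 (t = 1.4214), x⁻ = (8.0201) → reset → x⁺ = (7.8795), jump to mode 2
Mode 2: guard c·x = -7.3771 hit at Δt = 1.0336 (t = 2.4550), x⁻ = (7.3771) → reset → x⁺ = (6.5818), jump to mode 0
Mode 0: guard c·x = 8.0201 hit at Δt = 0.1743 (t = 2.6293), x⁻ = (8.0201) → reset → x⁺ = (7.8795), jump to mode 2
Mode 2: guard c·x = -7.3771 hit at Δt = 1.0336 (t = 3.6629), x⁻ = (7.3771) → reset → x⁺ = (6.5818), jump to mode 0
Mode 0: guard c·x = 8.0201 hit at Δt = 0.1743 (t = 3.8373), x⁻ = (8.0201) → reset → x⁺ = (7.8795), jump to mode 2
Mode 2: flow for 1.0266 to horizon, guard not reached → x = (7.3801)

1 1.4214 0->2
2 2.4550 2->0
3 2.6293 0->2
4 3.6629 2->0
5 3.8373 0->2
final: 2 7.3801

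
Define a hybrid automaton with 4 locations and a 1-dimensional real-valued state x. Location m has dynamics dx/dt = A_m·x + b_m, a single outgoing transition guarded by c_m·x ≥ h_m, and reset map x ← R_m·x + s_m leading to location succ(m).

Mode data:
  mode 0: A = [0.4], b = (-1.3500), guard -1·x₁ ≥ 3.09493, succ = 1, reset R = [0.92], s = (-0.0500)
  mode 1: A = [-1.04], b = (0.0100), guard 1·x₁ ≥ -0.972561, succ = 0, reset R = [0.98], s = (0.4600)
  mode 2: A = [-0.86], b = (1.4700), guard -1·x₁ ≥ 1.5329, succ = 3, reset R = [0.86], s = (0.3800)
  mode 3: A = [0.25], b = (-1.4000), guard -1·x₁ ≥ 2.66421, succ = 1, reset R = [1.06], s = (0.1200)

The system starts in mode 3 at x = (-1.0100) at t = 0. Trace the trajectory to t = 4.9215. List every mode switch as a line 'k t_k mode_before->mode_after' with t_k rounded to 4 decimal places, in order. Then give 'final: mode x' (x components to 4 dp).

1 0.8934 3->1
2 1.8706 1->0
3 3.1566 0->1
4 4.2000 1->0
final: 0 -1.7873

Mode 3: guard c·x = 2.6642 hit at Δt = 0.8934 (t = 0.8934), x⁻ = (-2.6642) → reset → x⁺ = (-2.7041), jump to mode 1
Mode 1: guard c·x = -0.9726 hit at Δt = 0.9772 (t = 1.8706), x⁻ = (-0.9726) → reset → x⁺ = (-0.4931), jump to mode 0
Mode 0: guard c·x = 3.0949 hit at Δt = 1.2860 (t = 3.1566), x⁻ = (-3.0949) → reset → x⁺ = (-2.8973), jump to mode 1
Mode 1: guard c·x = -0.9726 hit at Δt = 1.0434 (t = 4.2000), x⁻ = (-0.9726) → reset → x⁺ = (-0.4931), jump to mode 0
Mode 0: flow for 0.7215 to horizon, guard not reached → x = (-1.7873)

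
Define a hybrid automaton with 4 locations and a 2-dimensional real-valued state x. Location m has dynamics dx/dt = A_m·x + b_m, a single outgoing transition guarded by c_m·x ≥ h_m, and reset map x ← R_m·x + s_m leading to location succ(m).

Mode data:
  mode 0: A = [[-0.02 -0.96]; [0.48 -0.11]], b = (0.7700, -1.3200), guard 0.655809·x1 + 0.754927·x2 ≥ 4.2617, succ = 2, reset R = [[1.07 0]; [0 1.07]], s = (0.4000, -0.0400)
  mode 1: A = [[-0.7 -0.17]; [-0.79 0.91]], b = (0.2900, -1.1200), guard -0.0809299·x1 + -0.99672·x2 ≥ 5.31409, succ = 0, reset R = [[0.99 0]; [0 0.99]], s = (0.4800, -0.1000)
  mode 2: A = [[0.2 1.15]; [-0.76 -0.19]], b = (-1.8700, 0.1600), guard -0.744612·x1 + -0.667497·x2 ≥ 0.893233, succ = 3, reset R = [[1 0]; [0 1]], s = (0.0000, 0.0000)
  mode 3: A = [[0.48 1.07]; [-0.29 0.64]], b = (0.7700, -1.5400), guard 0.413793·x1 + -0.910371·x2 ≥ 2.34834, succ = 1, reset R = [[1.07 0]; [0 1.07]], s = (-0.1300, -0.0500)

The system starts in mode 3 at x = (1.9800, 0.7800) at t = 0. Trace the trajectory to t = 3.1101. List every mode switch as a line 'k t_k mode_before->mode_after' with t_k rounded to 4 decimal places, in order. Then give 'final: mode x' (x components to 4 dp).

Mode 3: guard c·x = 2.3483 hit at Δt = 0.7385 (t = 0.7385), x⁻ = (3.5588, -0.9620) → reset → x⁺ = (3.6779, -1.0793), jump to mode 1
Mode 1: guard c·x = 5.3141 hit at Δt = 0.6958 (t = 1.4343), x⁻ = (2.7291, -5.5532) → reset → x⁺ = (3.1818, -5.5976), jump to mode 0
Mode 0: guard c·x = 4.2617 hit at Δt = 1.2955 (t = 2.7298), x⁻ = (9.4381, -2.5537) → reset → x⁺ = (10.4988, -2.7725), jump to mode 2
Mode 2: flow for 0.3803 to horizon, guard not reached → x = (8.7526, -5.2297)

1 0.7385 3->1
2 1.4343 1->0
3 2.7298 0->2
final: 2 8.7526 -5.2297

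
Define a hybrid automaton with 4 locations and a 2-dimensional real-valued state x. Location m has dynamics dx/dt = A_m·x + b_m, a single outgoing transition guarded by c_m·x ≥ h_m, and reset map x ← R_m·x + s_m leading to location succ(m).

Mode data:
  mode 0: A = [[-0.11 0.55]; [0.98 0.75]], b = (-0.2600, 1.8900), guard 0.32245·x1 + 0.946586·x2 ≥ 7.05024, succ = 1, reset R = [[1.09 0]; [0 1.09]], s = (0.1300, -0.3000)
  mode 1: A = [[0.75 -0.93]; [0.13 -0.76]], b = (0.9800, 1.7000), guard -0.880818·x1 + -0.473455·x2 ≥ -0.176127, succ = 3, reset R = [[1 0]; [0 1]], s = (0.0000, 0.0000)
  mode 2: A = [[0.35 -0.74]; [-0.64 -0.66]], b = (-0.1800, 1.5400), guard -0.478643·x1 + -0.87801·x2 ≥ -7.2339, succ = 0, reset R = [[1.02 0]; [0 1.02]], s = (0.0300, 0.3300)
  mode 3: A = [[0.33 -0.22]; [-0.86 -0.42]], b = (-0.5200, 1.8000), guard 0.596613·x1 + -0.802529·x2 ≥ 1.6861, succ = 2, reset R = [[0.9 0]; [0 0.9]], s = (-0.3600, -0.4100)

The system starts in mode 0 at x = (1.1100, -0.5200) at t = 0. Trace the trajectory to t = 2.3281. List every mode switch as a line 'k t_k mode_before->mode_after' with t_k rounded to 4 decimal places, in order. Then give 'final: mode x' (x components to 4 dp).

1 1.4685 0->1
final: 1 -0.2493 4.7724

Mode 0: guard c·x = 7.0502 hit at Δt = 1.4685 (t = 1.4685), x⁻ = (2.3702, 6.6407) → reset → x⁺ = (2.7135, 6.9383), jump to mode 1
Mode 1: flow for 0.8596 to horizon, guard not reached → x = (-0.2493, 4.7724)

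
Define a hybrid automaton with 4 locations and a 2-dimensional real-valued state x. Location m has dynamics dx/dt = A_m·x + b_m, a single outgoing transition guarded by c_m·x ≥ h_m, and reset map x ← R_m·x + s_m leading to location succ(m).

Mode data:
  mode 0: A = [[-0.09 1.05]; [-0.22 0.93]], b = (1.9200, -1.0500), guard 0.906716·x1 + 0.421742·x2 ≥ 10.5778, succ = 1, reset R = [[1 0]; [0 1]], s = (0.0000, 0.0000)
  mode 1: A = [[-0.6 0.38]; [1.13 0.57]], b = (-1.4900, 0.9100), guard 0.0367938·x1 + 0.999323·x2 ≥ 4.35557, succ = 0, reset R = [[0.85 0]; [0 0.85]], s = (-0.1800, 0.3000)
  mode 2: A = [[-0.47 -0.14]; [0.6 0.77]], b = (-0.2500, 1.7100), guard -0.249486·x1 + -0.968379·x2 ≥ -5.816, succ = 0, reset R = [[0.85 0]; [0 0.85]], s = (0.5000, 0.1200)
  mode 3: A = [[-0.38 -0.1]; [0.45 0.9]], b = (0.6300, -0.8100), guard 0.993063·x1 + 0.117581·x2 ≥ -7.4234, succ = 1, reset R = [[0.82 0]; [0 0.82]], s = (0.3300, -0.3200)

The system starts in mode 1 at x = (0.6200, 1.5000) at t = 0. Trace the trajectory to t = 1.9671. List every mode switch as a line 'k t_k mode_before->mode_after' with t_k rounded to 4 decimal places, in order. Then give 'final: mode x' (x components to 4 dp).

Mode 1: guard c·x = 4.3556 hit at Δt = 1.0269 (t = 1.0269), x⁻ = (0.0630, 4.3562) → reset → x⁺ = (-0.1264, 4.0028), jump to mode 0
Mode 0: flow for 0.9402 to horizon, guard not reached → x = (6.8094, 7.1467)

1 1.0269 1->0
final: 0 6.8094 7.1467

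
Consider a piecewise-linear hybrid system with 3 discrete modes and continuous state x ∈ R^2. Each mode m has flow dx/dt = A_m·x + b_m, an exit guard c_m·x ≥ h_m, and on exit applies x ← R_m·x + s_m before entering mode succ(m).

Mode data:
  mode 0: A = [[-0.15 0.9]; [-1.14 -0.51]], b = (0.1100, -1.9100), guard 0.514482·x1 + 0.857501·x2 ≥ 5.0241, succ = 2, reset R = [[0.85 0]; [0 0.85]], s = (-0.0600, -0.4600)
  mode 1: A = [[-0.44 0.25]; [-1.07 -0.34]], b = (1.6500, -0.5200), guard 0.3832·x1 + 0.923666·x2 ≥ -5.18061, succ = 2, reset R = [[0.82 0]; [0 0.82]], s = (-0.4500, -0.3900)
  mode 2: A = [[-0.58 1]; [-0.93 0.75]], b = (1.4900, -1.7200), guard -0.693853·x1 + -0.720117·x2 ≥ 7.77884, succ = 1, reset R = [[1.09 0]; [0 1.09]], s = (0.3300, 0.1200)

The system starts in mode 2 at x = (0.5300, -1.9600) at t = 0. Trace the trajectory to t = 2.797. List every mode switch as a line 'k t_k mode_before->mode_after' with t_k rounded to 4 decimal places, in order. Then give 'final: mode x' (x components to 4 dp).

Mode 2: guard c·x = 7.7788 hit at Δt = 1.3038 (t = 1.3038), x⁻ = (-3.0964, -7.8187) → reset → x⁺ = (-3.0451, -8.4024), jump to mode 1
Mode 1: guard c·x = -5.1806 hit at Δt = 0.8237 (t = 2.1275), x⁻ = (-2.0691, -4.7503) → reset → x⁺ = (-2.1467, -4.2853), jump to mode 2
Mode 2: flow for 0.6695 to horizon, guard not reached → x = (-3.6114, -6.3520)

1 1.3038 2->1
2 2.1275 1->2
final: 2 -3.6114 -6.3520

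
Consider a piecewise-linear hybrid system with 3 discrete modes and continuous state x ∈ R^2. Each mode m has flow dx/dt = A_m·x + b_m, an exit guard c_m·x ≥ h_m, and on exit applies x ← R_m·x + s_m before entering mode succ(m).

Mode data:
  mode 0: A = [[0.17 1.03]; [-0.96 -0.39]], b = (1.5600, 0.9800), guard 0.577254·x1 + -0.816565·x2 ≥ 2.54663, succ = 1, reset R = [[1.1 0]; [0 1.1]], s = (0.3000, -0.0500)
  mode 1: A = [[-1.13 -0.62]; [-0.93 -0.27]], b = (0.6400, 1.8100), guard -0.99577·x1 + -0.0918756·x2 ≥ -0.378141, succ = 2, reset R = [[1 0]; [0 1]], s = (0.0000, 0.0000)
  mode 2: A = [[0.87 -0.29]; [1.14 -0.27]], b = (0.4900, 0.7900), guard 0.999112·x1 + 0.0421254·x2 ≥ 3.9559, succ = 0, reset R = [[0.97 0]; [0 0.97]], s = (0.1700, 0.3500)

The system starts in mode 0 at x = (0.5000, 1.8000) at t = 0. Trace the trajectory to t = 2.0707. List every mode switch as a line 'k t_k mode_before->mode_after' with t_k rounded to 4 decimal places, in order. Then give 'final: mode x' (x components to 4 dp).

1 1.1704 0->1
final: 1 2.4515 -1.2844

Mode 0: guard c·x = 2.5466 hit at Δt = 1.1704 (t = 1.1704), x⁻ = (4.0535, -0.2532) → reset → x⁺ = (4.7588, -0.3285), jump to mode 1
Mode 1: flow for 0.9003 to horizon, guard not reached → x = (2.4515, -1.2844)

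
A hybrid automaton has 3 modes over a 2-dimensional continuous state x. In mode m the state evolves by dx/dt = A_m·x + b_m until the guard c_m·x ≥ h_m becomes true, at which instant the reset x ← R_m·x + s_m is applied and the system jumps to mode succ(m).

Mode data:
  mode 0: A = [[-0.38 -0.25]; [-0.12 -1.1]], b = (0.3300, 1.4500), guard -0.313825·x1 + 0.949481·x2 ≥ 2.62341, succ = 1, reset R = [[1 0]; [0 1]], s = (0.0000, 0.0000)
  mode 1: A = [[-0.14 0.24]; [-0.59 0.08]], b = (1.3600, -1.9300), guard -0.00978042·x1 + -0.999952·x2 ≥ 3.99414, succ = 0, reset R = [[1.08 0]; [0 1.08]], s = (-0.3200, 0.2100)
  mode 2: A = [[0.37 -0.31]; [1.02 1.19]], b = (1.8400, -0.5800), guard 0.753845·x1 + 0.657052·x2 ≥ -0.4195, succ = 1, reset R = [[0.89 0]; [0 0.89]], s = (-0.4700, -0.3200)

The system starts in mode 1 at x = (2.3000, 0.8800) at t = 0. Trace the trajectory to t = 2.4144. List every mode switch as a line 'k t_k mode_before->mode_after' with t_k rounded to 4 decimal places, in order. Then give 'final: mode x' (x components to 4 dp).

1 1.3167 1->0
final: 0 2.7098 -0.5345

Mode 1: guard c·x = 3.9941 hit at Δt = 1.3167 (t = 1.3167), x⁻ = (3.1000, -4.0247) → reset → x⁺ = (3.0280, -4.1366), jump to mode 0
Mode 0: flow for 1.0977 to horizon, guard not reached → x = (2.7098, -0.5345)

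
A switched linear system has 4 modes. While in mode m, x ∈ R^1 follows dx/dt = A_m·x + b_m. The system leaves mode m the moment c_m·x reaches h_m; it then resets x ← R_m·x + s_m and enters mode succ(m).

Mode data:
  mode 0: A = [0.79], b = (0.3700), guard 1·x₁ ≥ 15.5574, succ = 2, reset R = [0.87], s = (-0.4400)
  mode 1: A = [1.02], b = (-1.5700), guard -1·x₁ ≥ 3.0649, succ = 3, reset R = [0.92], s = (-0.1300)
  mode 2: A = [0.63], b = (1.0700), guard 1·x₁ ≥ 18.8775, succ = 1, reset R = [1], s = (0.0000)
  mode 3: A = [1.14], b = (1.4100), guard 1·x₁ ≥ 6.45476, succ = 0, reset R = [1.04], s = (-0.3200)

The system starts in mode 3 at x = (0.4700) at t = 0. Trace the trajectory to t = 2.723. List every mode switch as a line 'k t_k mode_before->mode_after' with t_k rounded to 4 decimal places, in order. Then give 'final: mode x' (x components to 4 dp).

Mode 3: guard c·x = 6.4548 hit at Δt = 1.3206 (t = 1.3206), x⁻ = (6.4548) → reset → x⁺ = (6.3930), jump to mode 0
Mode 0: guard c·x = 15.5574 hit at Δt = 1.0738 (t = 2.3944), x⁻ = (15.5574) → reset → x⁺ = (13.0949), jump to mode 2
Mode 2: flow for 0.3286 to horizon, guard not reached → x = (16.4975)

1 1.3206 3->0
2 2.3944 0->2
final: 2 16.4975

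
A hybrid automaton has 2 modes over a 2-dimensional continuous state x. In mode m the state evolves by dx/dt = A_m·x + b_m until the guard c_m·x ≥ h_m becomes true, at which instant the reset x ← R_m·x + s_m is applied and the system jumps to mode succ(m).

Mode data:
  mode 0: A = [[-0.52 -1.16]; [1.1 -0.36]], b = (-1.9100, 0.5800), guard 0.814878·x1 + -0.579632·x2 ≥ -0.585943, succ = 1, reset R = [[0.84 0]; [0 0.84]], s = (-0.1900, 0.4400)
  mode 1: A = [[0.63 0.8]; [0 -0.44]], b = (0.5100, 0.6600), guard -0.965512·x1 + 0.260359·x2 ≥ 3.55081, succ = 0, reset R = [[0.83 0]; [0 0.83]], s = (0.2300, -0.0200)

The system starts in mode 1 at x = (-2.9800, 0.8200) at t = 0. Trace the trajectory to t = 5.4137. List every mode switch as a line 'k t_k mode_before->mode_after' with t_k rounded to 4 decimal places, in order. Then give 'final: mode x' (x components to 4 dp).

Mode 1: guard c·x = 3.5508 hit at Δt = 0.5578 (t = 0.5578), x⁻ = (-3.4166, 0.9680) → reset → x⁺ = (-2.6058, 0.7834), jump to mode 0
Mode 0: guard c·x = -0.5859 hit at Δt = 1.3099 (t = 1.8677), x⁻ = (-2.1118, -1.9580) → reset → x⁺ = (-1.9639, -1.2047), jump to mode 1
Mode 1: guard c·x = 3.5508 hit at Δt = 0.9749 (t = 2.8426), x⁻ = (-3.7481, -0.2613) → reset → x⁺ = (-2.8809, -0.2368), jump to mode 0
Mode 0: guard c·x = -0.5859 hit at Δt = 0.9185 (t = 3.7611), x⁻ = (-2.1020, -1.9442) → reset → x⁺ = (-1.9557, -1.1931), jump to mode 1
Mode 1: guard c·x = 3.5508 hit at Δt = 0.9854 (t = 4.7466), x⁻ = (-3.7439, -0.2456) → reset → x⁺ = (-2.8774, -0.2239), jump to mode 0
Mode 0: flow for 0.6671 to horizon, guard not reached → x = (-2.4475, -1.6137)

1 0.5578 1->0
2 1.8677 0->1
3 2.8426 1->0
4 3.7611 0->1
5 4.7466 1->0
final: 0 -2.4475 -1.6137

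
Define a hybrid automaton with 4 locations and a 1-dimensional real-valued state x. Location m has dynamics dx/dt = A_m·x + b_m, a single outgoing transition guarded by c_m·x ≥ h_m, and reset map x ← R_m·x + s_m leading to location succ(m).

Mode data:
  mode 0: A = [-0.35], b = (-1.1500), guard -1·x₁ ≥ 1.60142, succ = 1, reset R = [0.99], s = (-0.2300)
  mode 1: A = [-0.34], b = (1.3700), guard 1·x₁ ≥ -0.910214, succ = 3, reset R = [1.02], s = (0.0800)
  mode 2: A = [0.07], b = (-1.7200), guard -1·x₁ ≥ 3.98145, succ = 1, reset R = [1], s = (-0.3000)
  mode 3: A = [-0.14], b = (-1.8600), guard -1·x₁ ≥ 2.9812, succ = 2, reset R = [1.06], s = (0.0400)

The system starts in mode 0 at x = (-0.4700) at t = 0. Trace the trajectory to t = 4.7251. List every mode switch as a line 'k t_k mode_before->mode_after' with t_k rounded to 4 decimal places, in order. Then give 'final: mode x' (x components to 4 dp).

1 1.4682 0->1
2 1.9631 1->3
3 3.3068 3->2
4 3.7444 2->1
final: 1 -1.9250

Mode 0: guard c·x = 1.6014 hit at Δt = 1.4682 (t = 1.4682), x⁻ = (-1.6014) → reset → x⁺ = (-1.8154), jump to mode 1
Mode 1: guard c·x = -0.9102 hit at Δt = 0.4949 (t = 1.9631), x⁻ = (-0.9102) → reset → x⁺ = (-0.8484), jump to mode 3
Mode 3: guard c·x = 2.9812 hit at Δt = 1.3437 (t = 3.3068), x⁻ = (-2.9812) → reset → x⁺ = (-3.1201), jump to mode 2
Mode 2: guard c·x = 3.9815 hit at Δt = 0.4376 (t = 3.7444), x⁻ = (-3.9814) → reset → x⁺ = (-4.2814), jump to mode 1
Mode 1: flow for 0.9807 to horizon, guard not reached → x = (-1.9250)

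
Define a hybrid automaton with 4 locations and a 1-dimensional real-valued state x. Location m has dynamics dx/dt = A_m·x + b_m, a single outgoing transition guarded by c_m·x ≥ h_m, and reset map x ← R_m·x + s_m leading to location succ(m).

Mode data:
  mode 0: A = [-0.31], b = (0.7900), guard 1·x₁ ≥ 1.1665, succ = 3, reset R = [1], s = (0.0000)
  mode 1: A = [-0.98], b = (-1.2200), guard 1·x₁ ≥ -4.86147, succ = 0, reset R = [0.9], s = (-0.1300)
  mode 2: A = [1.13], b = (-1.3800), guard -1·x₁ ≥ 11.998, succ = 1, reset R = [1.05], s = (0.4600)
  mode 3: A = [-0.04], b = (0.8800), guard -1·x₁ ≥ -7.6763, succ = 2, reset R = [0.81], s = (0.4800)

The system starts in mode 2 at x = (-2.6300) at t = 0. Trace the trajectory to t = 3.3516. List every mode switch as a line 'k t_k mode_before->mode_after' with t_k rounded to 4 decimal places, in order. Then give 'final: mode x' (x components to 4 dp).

1 1.0914 2->1
2 2.2165 1->0
final: 0 -2.4129

Mode 2: guard c·x = 11.9980 hit at Δt = 1.0914 (t = 1.0914), x⁻ = (-11.9980) → reset → x⁺ = (-12.1379), jump to mode 1
Mode 1: guard c·x = -4.8615 hit at Δt = 1.1251 (t = 2.2165), x⁻ = (-4.8615) → reset → x⁺ = (-4.5053), jump to mode 0
Mode 0: flow for 1.1351 to horizon, guard not reached → x = (-2.4129)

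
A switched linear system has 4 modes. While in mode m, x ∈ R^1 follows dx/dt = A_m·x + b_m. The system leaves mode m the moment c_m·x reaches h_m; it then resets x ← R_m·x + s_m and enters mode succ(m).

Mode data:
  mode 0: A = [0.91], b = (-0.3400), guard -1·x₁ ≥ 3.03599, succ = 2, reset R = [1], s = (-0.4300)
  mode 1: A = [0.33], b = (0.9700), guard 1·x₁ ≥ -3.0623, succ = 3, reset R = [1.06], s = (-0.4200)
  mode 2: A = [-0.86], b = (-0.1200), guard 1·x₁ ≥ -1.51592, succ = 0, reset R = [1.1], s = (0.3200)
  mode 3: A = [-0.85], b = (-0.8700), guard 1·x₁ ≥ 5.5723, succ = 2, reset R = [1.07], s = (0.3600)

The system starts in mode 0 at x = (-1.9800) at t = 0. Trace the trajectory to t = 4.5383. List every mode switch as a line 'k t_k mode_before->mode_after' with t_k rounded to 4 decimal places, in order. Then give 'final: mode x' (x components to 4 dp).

Mode 0: guard c·x = 3.0360 hit at Δt = 0.4073 (t = 0.4073), x⁻ = (-3.0360) → reset → x⁺ = (-3.4660), jump to mode 2
Mode 2: guard c·x = -1.5159 hit at Δt = 1.0261 (t = 1.4334), x⁻ = (-1.5159) → reset → x⁺ = (-1.3475), jump to mode 0
Mode 0: guard c·x = 3.0360 hit at Δt = 0.7512 (t = 2.1846), x⁻ = (-3.0360) → reset → x⁺ = (-3.4660), jump to mode 2
Mode 2: guard c·x = -1.5159 hit at Δt = 1.0261 (t = 3.2107), x⁻ = (-1.5159) → reset → x⁺ = (-1.3475), jump to mode 0
Mode 0: guard c·x = 3.0360 hit at Δt = 0.7512 (t = 3.9619), x⁻ = (-3.0360) → reset → x⁺ = (-3.4660), jump to mode 2
Mode 2: flow for 0.5764 to horizon, guard not reached → x = (-2.1659)

1 0.4073 0->2
2 1.4334 2->0
3 2.1846 0->2
4 3.2107 2->0
5 3.9619 0->2
final: 2 -2.1659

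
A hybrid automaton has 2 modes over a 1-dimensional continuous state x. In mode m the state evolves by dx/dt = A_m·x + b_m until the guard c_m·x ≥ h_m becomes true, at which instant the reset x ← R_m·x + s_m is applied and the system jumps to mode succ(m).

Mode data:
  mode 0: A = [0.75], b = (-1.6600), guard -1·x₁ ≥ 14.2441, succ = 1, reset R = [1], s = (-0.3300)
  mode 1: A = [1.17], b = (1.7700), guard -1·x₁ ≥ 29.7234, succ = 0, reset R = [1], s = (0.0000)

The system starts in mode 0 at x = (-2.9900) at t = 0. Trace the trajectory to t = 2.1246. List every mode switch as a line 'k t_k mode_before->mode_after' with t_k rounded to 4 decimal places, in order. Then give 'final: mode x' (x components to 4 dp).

1 1.5353 0->1
final: 1 -27.5397

Mode 0: guard c·x = 14.2441 hit at Δt = 1.5353 (t = 1.5353), x⁻ = (-14.2441) → reset → x⁺ = (-14.5741), jump to mode 1
Mode 1: flow for 0.5893 to horizon, guard not reached → x = (-27.5397)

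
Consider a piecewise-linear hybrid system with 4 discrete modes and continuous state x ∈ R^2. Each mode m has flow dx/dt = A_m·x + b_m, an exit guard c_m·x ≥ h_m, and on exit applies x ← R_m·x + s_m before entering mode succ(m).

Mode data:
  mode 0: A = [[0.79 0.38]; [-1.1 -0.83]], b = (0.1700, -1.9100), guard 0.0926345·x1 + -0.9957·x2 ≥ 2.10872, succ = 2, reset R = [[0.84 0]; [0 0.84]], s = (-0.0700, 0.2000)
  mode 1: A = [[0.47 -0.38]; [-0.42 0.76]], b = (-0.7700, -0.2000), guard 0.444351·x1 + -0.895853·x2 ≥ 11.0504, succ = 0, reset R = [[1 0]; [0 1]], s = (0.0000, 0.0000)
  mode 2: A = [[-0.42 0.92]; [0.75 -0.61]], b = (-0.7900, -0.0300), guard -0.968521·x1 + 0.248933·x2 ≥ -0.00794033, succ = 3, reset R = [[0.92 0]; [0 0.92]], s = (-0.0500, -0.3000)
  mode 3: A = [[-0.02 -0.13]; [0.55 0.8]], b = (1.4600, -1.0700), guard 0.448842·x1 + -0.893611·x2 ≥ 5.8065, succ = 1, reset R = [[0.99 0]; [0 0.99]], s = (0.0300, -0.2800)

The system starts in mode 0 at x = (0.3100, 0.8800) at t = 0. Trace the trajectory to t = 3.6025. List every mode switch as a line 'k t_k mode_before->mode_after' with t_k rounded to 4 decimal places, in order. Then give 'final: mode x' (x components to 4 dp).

Mode 0: guard c·x = 2.1087 hit at Δt = 1.4502 (t = 1.4502), x⁻ = (0.9065, -2.0335) → reset → x⁺ = (0.6915, -1.5081), jump to mode 2
Mode 2: guard c·x = -0.0079 hit at Δt = 0.4759 (t = 1.9261), x⁻ = (-0.2726, -1.0924) → reset → x⁺ = (-0.3008, -1.3050), jump to mode 3
Mode 3: guard c·x = 5.8065 hit at Δt = 1.3221 (t = 3.2482), x⁻ = (2.1480, -5.4189) → reset → x⁺ = (2.1565, -5.6447), jump to mode 1
Mode 1: flow for 0.3543 to horizon, guard not reached → x = (3.2299, -7.9192)

1 1.4502 0->2
2 1.9261 2->3
3 3.2482 3->1
final: 1 3.2299 -7.9192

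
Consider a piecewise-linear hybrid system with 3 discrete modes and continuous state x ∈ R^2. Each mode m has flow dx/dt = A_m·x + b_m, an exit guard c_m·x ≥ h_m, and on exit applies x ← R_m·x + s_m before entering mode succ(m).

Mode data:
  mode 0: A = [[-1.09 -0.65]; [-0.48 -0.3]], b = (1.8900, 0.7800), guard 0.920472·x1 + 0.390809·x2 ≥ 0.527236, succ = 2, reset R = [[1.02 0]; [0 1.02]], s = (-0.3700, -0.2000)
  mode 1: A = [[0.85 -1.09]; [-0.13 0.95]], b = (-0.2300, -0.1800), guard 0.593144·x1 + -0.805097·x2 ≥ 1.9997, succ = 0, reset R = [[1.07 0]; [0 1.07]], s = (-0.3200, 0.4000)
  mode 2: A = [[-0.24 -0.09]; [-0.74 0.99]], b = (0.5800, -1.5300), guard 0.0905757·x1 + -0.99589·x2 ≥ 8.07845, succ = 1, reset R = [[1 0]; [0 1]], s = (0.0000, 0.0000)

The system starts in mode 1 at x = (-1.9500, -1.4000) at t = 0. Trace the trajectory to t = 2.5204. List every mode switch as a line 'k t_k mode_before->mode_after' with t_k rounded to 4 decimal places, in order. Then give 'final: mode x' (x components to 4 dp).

1 0.9781 1->0
2 1.9154 0->2
final: 2 1.4338 -5.9618

Mode 1: guard c·x = 1.9997 hit at Δt = 0.9781 (t = 0.9781), x⁻ = (-1.2988, -3.4407) → reset → x⁺ = (-1.7097, -3.2815), jump to mode 0
Mode 0: guard c·x = 0.5272 hit at Δt = 0.9373 (t = 1.9154), x⁻ = (1.3932, -1.9323) → reset → x⁺ = (1.0511, -2.1710), jump to mode 2
Mode 2: flow for 0.6050 to horizon, guard not reached → x = (1.4338, -5.9618)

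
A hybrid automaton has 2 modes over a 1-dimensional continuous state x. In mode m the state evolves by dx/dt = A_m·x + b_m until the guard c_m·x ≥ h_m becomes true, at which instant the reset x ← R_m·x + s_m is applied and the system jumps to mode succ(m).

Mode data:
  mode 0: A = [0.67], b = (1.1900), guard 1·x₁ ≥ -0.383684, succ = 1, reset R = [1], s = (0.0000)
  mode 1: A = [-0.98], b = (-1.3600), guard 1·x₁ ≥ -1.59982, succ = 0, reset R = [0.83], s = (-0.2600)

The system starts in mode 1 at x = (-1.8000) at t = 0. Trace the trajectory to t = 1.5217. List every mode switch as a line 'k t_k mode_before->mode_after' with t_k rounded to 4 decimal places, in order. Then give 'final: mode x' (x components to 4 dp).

Mode 1: guard c·x = -1.5998 hit at Δt = 0.6783 (t = 0.6783), x⁻ = (-1.5998) → reset → x⁺ = (-1.5879), jump to mode 0
Mode 0: flow for 0.8434 to horizon, guard not reached → x = (-1.4448)

1 0.6783 1->0
final: 0 -1.4448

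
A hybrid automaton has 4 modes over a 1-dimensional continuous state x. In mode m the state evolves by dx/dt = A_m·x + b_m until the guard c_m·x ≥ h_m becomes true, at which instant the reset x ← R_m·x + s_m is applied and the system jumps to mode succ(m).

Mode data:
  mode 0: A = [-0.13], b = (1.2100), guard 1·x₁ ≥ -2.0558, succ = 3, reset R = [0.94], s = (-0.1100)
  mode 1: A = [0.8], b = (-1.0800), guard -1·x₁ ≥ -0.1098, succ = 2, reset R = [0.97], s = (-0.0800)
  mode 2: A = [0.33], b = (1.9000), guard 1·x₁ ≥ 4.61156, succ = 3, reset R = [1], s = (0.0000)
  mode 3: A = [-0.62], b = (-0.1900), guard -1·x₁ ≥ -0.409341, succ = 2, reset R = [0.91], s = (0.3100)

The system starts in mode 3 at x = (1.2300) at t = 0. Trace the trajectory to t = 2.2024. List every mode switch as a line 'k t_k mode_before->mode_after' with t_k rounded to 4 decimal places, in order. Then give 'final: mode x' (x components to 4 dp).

1 1.2320 3->2
final: 2 3.1133

Mode 3: guard c·x = -0.4093 hit at Δt = 1.2320 (t = 1.2320), x⁻ = (0.4093) → reset → x⁺ = (0.6825), jump to mode 2
Mode 2: flow for 0.9704 to horizon, guard not reached → x = (3.1133)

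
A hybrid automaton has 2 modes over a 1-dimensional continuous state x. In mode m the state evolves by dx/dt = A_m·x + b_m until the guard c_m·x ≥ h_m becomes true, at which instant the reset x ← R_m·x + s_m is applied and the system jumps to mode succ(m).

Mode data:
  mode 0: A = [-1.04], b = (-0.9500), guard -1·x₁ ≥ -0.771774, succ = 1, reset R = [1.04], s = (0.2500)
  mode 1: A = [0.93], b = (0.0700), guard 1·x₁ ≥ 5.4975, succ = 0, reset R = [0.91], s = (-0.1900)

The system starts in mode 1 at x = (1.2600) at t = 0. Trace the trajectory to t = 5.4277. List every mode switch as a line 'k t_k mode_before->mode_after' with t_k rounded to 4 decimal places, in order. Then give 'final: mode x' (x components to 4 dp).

Mode 1: guard c·x = 5.4975 hit at Δt = 1.5363 (t = 1.5363), x⁻ = (5.4975) → reset → x⁺ = (4.8127), jump to mode 0
Mode 0: guard c·x = -0.7718 hit at Δt = 1.1761 (t = 2.7124), x⁻ = (0.7718) → reset → x⁺ = (1.0526), jump to mode 1
Mode 1: guard c·x = 5.4975 hit at Δt = 1.7178 (t = 4.4302), x⁻ = (5.4975) → reset → x⁺ = (4.8127), jump to mode 0
Mode 0: flow for 0.9975 to horizon, guard not reached → x = (1.1157)

1 1.5363 1->0
2 2.7124 0->1
3 4.4302 1->0
final: 0 1.1157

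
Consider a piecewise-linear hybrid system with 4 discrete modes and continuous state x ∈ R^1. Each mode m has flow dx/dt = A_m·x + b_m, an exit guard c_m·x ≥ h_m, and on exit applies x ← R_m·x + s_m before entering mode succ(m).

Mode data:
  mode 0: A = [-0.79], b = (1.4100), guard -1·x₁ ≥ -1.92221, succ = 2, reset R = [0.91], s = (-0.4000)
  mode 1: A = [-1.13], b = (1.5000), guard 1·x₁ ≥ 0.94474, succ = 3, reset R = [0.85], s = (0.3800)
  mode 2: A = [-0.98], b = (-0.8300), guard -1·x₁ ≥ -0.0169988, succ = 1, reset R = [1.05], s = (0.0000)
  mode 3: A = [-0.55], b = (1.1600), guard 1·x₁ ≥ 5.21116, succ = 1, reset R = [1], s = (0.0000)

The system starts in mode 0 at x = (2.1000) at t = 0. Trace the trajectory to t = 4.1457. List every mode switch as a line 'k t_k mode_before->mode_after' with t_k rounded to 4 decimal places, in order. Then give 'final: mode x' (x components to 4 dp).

Mode 0: guard c·x = -1.9222 hit at Δt = 1.0510 (t = 1.0510), x⁻ = (1.9222) → reset → x⁺ = (1.3492), jump to mode 2
Mode 2: guard c·x = -0.0170 hit at Δt = 0.9520 (t = 2.0030), x⁻ = (0.0170) → reset → x⁺ = (0.0178), jump to mode 1
Mode 1: guard c·x = 0.9447 hit at Δt = 1.0887 (t = 3.0917), x⁻ = (0.9447) → reset → x⁺ = (1.1830), jump to mode 3
Mode 3: flow for 1.0540 to horizon, guard not reached → x = (1.5904)

1 1.0510 0->2
2 2.0030 2->1
3 3.0917 1->3
final: 3 1.5904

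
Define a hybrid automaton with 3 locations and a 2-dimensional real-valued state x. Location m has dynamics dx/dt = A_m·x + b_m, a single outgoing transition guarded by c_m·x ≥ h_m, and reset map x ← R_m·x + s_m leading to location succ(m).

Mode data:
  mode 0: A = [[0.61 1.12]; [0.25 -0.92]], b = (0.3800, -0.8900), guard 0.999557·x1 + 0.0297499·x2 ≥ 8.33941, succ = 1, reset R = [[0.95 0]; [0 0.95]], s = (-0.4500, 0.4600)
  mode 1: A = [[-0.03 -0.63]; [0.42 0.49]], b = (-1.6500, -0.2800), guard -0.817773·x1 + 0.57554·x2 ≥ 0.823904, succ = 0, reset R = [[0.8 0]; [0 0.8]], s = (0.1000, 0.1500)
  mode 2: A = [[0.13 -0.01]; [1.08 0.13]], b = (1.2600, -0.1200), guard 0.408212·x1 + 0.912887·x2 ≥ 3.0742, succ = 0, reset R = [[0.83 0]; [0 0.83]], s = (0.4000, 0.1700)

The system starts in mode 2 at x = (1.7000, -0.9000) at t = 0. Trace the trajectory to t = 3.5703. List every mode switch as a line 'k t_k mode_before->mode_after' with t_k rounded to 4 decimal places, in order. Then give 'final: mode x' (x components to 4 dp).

Mode 2: guard c·x = 3.0742 hit at Δt = 1.0494 (t = 1.0494), x⁻ = (3.3622, 1.8641) → reset → x⁺ = (3.1906, 1.7172), jump to mode 0
Mode 0: guard c·x = 8.3394 hit at Δt = 0.9921 (t = 2.0415), x⁻ = (8.3111, 1.0758) → reset → x⁺ = (7.4455, 1.4820), jump to mode 1
Mode 1: guard c·x = 0.8239 hit at Δt = 1.1103 (t = 3.1518), x⁻ = (2.9552, 5.6305) → reset → x⁺ = (2.4642, 4.6544), jump to mode 0
Mode 0: flow for 0.4185 to horizon, guard not reached → x = (5.4393, 3.2087)

1 1.0494 2->0
2 2.0415 0->1
3 3.1518 1->0
final: 0 5.4393 3.2087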